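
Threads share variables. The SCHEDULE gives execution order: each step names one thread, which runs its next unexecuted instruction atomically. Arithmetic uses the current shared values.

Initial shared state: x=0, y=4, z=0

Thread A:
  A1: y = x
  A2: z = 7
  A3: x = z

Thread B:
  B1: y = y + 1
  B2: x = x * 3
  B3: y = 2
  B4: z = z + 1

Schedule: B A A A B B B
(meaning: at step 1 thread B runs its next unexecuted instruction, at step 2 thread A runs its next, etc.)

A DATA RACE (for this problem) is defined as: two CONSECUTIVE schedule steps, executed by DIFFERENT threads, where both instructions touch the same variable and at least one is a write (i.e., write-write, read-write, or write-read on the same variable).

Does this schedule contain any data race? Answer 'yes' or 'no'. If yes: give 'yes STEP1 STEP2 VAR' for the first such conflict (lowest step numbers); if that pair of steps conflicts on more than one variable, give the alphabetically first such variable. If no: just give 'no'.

Answer: yes 1 2 y

Derivation:
Steps 1,2: B(y = y + 1) vs A(y = x). RACE on y (W-W).
Steps 2,3: same thread (A). No race.
Steps 3,4: same thread (A). No race.
Steps 4,5: A(x = z) vs B(x = x * 3). RACE on x (W-W).
Steps 5,6: same thread (B). No race.
Steps 6,7: same thread (B). No race.
First conflict at steps 1,2.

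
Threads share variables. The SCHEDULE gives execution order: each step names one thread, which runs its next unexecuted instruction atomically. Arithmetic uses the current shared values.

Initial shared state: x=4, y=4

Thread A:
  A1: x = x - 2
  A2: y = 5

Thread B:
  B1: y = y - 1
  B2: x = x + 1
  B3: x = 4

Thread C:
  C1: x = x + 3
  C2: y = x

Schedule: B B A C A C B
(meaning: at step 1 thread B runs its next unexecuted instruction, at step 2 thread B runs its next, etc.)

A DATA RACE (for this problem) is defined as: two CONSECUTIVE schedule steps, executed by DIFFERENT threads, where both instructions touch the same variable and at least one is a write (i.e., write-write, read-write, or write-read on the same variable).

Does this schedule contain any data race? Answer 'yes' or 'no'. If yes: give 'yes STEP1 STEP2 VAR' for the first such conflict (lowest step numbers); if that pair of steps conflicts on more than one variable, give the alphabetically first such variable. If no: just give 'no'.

Answer: yes 2 3 x

Derivation:
Steps 1,2: same thread (B). No race.
Steps 2,3: B(x = x + 1) vs A(x = x - 2). RACE on x (W-W).
Steps 3,4: A(x = x - 2) vs C(x = x + 3). RACE on x (W-W).
Steps 4,5: C(r=x,w=x) vs A(r=-,w=y). No conflict.
Steps 5,6: A(y = 5) vs C(y = x). RACE on y (W-W).
Steps 6,7: C(y = x) vs B(x = 4). RACE on x (R-W).
First conflict at steps 2,3.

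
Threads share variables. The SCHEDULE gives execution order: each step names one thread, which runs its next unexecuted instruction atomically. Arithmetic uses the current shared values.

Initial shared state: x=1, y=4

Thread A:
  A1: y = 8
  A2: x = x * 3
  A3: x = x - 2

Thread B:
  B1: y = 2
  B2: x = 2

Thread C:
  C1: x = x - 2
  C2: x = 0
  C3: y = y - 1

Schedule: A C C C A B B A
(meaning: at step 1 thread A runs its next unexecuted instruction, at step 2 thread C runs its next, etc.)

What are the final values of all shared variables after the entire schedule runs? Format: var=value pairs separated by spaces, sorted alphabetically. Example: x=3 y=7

Answer: x=0 y=2

Derivation:
Step 1: thread A executes A1 (y = 8). Shared: x=1 y=8. PCs: A@1 B@0 C@0
Step 2: thread C executes C1 (x = x - 2). Shared: x=-1 y=8. PCs: A@1 B@0 C@1
Step 3: thread C executes C2 (x = 0). Shared: x=0 y=8. PCs: A@1 B@0 C@2
Step 4: thread C executes C3 (y = y - 1). Shared: x=0 y=7. PCs: A@1 B@0 C@3
Step 5: thread A executes A2 (x = x * 3). Shared: x=0 y=7. PCs: A@2 B@0 C@3
Step 6: thread B executes B1 (y = 2). Shared: x=0 y=2. PCs: A@2 B@1 C@3
Step 7: thread B executes B2 (x = 2). Shared: x=2 y=2. PCs: A@2 B@2 C@3
Step 8: thread A executes A3 (x = x - 2). Shared: x=0 y=2. PCs: A@3 B@2 C@3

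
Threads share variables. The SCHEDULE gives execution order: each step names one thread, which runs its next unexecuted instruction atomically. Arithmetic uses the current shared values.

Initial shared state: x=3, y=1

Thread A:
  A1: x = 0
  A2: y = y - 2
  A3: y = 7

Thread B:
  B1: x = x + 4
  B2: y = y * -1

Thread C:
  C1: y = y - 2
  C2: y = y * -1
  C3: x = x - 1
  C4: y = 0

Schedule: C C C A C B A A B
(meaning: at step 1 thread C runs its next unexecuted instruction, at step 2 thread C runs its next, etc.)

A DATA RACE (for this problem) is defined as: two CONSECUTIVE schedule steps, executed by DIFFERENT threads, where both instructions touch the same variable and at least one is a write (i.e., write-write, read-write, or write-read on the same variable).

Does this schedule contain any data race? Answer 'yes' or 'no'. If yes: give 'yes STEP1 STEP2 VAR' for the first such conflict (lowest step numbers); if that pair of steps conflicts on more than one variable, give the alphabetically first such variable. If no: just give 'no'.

Answer: yes 3 4 x

Derivation:
Steps 1,2: same thread (C). No race.
Steps 2,3: same thread (C). No race.
Steps 3,4: C(x = x - 1) vs A(x = 0). RACE on x (W-W).
Steps 4,5: A(r=-,w=x) vs C(r=-,w=y). No conflict.
Steps 5,6: C(r=-,w=y) vs B(r=x,w=x). No conflict.
Steps 6,7: B(r=x,w=x) vs A(r=y,w=y). No conflict.
Steps 7,8: same thread (A). No race.
Steps 8,9: A(y = 7) vs B(y = y * -1). RACE on y (W-W).
First conflict at steps 3,4.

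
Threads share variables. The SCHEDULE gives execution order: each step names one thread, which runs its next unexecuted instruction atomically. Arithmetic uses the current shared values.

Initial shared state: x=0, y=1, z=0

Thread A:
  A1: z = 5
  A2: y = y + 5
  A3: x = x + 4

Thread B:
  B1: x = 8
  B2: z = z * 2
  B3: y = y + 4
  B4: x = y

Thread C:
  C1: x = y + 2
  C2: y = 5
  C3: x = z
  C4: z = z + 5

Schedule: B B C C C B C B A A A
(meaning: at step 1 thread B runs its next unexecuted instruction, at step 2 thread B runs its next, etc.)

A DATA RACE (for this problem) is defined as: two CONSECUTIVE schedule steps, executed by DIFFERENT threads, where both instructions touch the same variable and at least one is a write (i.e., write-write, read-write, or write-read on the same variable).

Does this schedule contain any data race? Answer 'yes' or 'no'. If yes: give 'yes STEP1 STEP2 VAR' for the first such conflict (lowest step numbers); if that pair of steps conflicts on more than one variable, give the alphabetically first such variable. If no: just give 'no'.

Answer: no

Derivation:
Steps 1,2: same thread (B). No race.
Steps 2,3: B(r=z,w=z) vs C(r=y,w=x). No conflict.
Steps 3,4: same thread (C). No race.
Steps 4,5: same thread (C). No race.
Steps 5,6: C(r=z,w=x) vs B(r=y,w=y). No conflict.
Steps 6,7: B(r=y,w=y) vs C(r=z,w=z). No conflict.
Steps 7,8: C(r=z,w=z) vs B(r=y,w=x). No conflict.
Steps 8,9: B(r=y,w=x) vs A(r=-,w=z). No conflict.
Steps 9,10: same thread (A). No race.
Steps 10,11: same thread (A). No race.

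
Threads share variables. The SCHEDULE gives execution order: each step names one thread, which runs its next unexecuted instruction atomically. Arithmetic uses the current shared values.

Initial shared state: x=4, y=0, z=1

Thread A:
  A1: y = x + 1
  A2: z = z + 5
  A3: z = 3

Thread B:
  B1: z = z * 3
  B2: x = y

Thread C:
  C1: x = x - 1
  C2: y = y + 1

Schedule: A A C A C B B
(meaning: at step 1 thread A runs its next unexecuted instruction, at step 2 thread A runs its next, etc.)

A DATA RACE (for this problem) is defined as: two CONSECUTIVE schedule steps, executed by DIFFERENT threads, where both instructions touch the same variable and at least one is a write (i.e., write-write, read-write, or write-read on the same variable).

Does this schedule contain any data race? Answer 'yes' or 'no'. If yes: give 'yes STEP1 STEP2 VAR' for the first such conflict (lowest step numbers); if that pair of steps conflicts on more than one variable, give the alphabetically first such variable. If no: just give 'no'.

Steps 1,2: same thread (A). No race.
Steps 2,3: A(r=z,w=z) vs C(r=x,w=x). No conflict.
Steps 3,4: C(r=x,w=x) vs A(r=-,w=z). No conflict.
Steps 4,5: A(r=-,w=z) vs C(r=y,w=y). No conflict.
Steps 5,6: C(r=y,w=y) vs B(r=z,w=z). No conflict.
Steps 6,7: same thread (B). No race.

Answer: no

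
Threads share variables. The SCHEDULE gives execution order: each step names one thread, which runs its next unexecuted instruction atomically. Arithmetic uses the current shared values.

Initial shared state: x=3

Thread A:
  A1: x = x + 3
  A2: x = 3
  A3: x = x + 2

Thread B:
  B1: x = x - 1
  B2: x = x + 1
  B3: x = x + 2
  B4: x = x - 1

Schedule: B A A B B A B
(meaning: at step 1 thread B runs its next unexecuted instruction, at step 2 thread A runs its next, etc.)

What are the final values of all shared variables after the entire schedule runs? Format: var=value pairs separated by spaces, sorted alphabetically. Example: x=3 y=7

Step 1: thread B executes B1 (x = x - 1). Shared: x=2. PCs: A@0 B@1
Step 2: thread A executes A1 (x = x + 3). Shared: x=5. PCs: A@1 B@1
Step 3: thread A executes A2 (x = 3). Shared: x=3. PCs: A@2 B@1
Step 4: thread B executes B2 (x = x + 1). Shared: x=4. PCs: A@2 B@2
Step 5: thread B executes B3 (x = x + 2). Shared: x=6. PCs: A@2 B@3
Step 6: thread A executes A3 (x = x + 2). Shared: x=8. PCs: A@3 B@3
Step 7: thread B executes B4 (x = x - 1). Shared: x=7. PCs: A@3 B@4

Answer: x=7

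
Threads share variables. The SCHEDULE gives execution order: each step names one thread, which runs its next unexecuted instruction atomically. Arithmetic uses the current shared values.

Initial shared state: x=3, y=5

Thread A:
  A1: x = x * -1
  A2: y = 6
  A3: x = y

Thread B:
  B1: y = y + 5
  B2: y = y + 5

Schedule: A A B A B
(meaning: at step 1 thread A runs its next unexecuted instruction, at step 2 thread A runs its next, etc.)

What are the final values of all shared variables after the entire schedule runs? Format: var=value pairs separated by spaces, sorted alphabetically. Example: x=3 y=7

Answer: x=11 y=16

Derivation:
Step 1: thread A executes A1 (x = x * -1). Shared: x=-3 y=5. PCs: A@1 B@0
Step 2: thread A executes A2 (y = 6). Shared: x=-3 y=6. PCs: A@2 B@0
Step 3: thread B executes B1 (y = y + 5). Shared: x=-3 y=11. PCs: A@2 B@1
Step 4: thread A executes A3 (x = y). Shared: x=11 y=11. PCs: A@3 B@1
Step 5: thread B executes B2 (y = y + 5). Shared: x=11 y=16. PCs: A@3 B@2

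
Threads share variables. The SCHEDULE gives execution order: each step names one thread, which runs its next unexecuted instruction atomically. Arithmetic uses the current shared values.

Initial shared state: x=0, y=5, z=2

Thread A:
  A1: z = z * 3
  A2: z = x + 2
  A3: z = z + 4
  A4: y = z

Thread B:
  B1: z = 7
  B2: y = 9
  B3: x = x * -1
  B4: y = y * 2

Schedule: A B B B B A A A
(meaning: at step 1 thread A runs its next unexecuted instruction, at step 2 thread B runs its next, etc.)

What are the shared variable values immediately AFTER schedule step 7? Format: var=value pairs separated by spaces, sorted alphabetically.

Step 1: thread A executes A1 (z = z * 3). Shared: x=0 y=5 z=6. PCs: A@1 B@0
Step 2: thread B executes B1 (z = 7). Shared: x=0 y=5 z=7. PCs: A@1 B@1
Step 3: thread B executes B2 (y = 9). Shared: x=0 y=9 z=7. PCs: A@1 B@2
Step 4: thread B executes B3 (x = x * -1). Shared: x=0 y=9 z=7. PCs: A@1 B@3
Step 5: thread B executes B4 (y = y * 2). Shared: x=0 y=18 z=7. PCs: A@1 B@4
Step 6: thread A executes A2 (z = x + 2). Shared: x=0 y=18 z=2. PCs: A@2 B@4
Step 7: thread A executes A3 (z = z + 4). Shared: x=0 y=18 z=6. PCs: A@3 B@4

Answer: x=0 y=18 z=6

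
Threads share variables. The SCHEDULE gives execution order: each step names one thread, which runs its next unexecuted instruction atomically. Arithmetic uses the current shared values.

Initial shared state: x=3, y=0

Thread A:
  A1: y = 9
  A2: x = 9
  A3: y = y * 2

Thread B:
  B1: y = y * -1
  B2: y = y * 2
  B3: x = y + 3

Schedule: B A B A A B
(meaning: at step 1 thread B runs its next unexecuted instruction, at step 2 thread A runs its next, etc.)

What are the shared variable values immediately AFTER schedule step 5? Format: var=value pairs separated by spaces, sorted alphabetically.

Answer: x=9 y=36

Derivation:
Step 1: thread B executes B1 (y = y * -1). Shared: x=3 y=0. PCs: A@0 B@1
Step 2: thread A executes A1 (y = 9). Shared: x=3 y=9. PCs: A@1 B@1
Step 3: thread B executes B2 (y = y * 2). Shared: x=3 y=18. PCs: A@1 B@2
Step 4: thread A executes A2 (x = 9). Shared: x=9 y=18. PCs: A@2 B@2
Step 5: thread A executes A3 (y = y * 2). Shared: x=9 y=36. PCs: A@3 B@2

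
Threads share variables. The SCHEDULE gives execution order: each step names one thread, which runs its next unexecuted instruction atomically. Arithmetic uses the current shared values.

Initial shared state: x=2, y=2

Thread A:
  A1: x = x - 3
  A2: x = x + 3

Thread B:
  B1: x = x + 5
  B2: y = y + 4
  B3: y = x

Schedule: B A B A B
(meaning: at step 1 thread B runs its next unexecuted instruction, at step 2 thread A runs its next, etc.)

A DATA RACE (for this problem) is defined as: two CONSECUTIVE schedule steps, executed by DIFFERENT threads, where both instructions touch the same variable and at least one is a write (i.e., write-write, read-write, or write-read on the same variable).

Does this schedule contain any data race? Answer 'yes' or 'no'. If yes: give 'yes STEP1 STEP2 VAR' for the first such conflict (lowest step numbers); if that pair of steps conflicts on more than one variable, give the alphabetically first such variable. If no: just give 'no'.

Steps 1,2: B(x = x + 5) vs A(x = x - 3). RACE on x (W-W).
Steps 2,3: A(r=x,w=x) vs B(r=y,w=y). No conflict.
Steps 3,4: B(r=y,w=y) vs A(r=x,w=x). No conflict.
Steps 4,5: A(x = x + 3) vs B(y = x). RACE on x (W-R).
First conflict at steps 1,2.

Answer: yes 1 2 x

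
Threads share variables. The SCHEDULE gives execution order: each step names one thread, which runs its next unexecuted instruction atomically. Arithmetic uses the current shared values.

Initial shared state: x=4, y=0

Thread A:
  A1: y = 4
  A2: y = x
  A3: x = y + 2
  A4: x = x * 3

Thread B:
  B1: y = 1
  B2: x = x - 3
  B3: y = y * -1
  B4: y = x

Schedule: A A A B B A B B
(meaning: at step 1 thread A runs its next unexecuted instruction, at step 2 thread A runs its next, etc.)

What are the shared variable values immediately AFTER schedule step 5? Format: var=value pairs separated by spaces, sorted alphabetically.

Answer: x=3 y=1

Derivation:
Step 1: thread A executes A1 (y = 4). Shared: x=4 y=4. PCs: A@1 B@0
Step 2: thread A executes A2 (y = x). Shared: x=4 y=4. PCs: A@2 B@0
Step 3: thread A executes A3 (x = y + 2). Shared: x=6 y=4. PCs: A@3 B@0
Step 4: thread B executes B1 (y = 1). Shared: x=6 y=1. PCs: A@3 B@1
Step 5: thread B executes B2 (x = x - 3). Shared: x=3 y=1. PCs: A@3 B@2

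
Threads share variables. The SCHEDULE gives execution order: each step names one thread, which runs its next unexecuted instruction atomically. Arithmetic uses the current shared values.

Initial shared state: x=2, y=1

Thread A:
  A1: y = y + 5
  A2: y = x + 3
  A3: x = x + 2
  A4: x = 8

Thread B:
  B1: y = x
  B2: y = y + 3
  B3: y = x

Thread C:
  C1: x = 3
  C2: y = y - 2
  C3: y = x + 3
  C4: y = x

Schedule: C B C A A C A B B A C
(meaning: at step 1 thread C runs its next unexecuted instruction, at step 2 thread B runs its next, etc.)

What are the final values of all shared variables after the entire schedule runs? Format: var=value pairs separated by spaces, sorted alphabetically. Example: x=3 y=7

Answer: x=8 y=8

Derivation:
Step 1: thread C executes C1 (x = 3). Shared: x=3 y=1. PCs: A@0 B@0 C@1
Step 2: thread B executes B1 (y = x). Shared: x=3 y=3. PCs: A@0 B@1 C@1
Step 3: thread C executes C2 (y = y - 2). Shared: x=3 y=1. PCs: A@0 B@1 C@2
Step 4: thread A executes A1 (y = y + 5). Shared: x=3 y=6. PCs: A@1 B@1 C@2
Step 5: thread A executes A2 (y = x + 3). Shared: x=3 y=6. PCs: A@2 B@1 C@2
Step 6: thread C executes C3 (y = x + 3). Shared: x=3 y=6. PCs: A@2 B@1 C@3
Step 7: thread A executes A3 (x = x + 2). Shared: x=5 y=6. PCs: A@3 B@1 C@3
Step 8: thread B executes B2 (y = y + 3). Shared: x=5 y=9. PCs: A@3 B@2 C@3
Step 9: thread B executes B3 (y = x). Shared: x=5 y=5. PCs: A@3 B@3 C@3
Step 10: thread A executes A4 (x = 8). Shared: x=8 y=5. PCs: A@4 B@3 C@3
Step 11: thread C executes C4 (y = x). Shared: x=8 y=8. PCs: A@4 B@3 C@4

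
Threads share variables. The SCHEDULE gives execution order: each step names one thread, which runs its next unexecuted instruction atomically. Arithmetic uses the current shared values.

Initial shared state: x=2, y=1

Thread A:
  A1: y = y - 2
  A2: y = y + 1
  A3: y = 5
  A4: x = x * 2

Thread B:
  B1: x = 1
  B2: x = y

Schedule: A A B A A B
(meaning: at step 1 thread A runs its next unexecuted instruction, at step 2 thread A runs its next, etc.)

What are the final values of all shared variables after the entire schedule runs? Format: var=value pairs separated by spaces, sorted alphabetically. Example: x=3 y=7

Step 1: thread A executes A1 (y = y - 2). Shared: x=2 y=-1. PCs: A@1 B@0
Step 2: thread A executes A2 (y = y + 1). Shared: x=2 y=0. PCs: A@2 B@0
Step 3: thread B executes B1 (x = 1). Shared: x=1 y=0. PCs: A@2 B@1
Step 4: thread A executes A3 (y = 5). Shared: x=1 y=5. PCs: A@3 B@1
Step 5: thread A executes A4 (x = x * 2). Shared: x=2 y=5. PCs: A@4 B@1
Step 6: thread B executes B2 (x = y). Shared: x=5 y=5. PCs: A@4 B@2

Answer: x=5 y=5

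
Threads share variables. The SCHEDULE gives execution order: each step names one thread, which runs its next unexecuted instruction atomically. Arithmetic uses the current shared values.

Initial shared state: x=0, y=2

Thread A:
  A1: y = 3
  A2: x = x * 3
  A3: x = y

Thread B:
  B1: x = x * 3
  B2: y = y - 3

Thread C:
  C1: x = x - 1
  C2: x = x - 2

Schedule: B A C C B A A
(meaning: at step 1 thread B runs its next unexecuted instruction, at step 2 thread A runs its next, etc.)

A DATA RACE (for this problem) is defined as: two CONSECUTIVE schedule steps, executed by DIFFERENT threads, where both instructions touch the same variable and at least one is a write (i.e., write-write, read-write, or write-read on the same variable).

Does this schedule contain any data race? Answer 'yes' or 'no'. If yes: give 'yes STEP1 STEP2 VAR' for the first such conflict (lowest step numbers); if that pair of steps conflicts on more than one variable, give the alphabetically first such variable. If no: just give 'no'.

Steps 1,2: B(r=x,w=x) vs A(r=-,w=y). No conflict.
Steps 2,3: A(r=-,w=y) vs C(r=x,w=x). No conflict.
Steps 3,4: same thread (C). No race.
Steps 4,5: C(r=x,w=x) vs B(r=y,w=y). No conflict.
Steps 5,6: B(r=y,w=y) vs A(r=x,w=x). No conflict.
Steps 6,7: same thread (A). No race.

Answer: no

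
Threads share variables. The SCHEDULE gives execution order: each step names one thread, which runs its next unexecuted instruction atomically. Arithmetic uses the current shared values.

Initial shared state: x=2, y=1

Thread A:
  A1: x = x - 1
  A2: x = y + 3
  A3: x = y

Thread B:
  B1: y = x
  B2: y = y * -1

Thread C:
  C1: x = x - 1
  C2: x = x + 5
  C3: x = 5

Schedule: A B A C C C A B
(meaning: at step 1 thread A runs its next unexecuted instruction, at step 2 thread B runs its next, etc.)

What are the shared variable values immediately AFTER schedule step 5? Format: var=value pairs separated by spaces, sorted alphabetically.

Answer: x=8 y=1

Derivation:
Step 1: thread A executes A1 (x = x - 1). Shared: x=1 y=1. PCs: A@1 B@0 C@0
Step 2: thread B executes B1 (y = x). Shared: x=1 y=1. PCs: A@1 B@1 C@0
Step 3: thread A executes A2 (x = y + 3). Shared: x=4 y=1. PCs: A@2 B@1 C@0
Step 4: thread C executes C1 (x = x - 1). Shared: x=3 y=1. PCs: A@2 B@1 C@1
Step 5: thread C executes C2 (x = x + 5). Shared: x=8 y=1. PCs: A@2 B@1 C@2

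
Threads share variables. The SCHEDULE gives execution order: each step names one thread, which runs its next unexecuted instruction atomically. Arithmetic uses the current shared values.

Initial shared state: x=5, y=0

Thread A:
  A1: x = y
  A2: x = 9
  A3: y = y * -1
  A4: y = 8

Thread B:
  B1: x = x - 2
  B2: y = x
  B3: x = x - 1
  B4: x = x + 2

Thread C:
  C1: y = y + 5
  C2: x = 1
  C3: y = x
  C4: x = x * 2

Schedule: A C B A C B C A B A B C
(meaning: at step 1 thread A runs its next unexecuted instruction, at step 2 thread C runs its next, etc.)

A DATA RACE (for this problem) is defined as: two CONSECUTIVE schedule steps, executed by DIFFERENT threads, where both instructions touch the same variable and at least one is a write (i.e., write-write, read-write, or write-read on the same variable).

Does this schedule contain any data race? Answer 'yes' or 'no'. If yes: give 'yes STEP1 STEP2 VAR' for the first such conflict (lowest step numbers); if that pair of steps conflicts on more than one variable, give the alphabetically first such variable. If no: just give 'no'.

Answer: yes 1 2 y

Derivation:
Steps 1,2: A(x = y) vs C(y = y + 5). RACE on y (R-W).
Steps 2,3: C(r=y,w=y) vs B(r=x,w=x). No conflict.
Steps 3,4: B(x = x - 2) vs A(x = 9). RACE on x (W-W).
Steps 4,5: A(x = 9) vs C(x = 1). RACE on x (W-W).
Steps 5,6: C(x = 1) vs B(y = x). RACE on x (W-R).
Steps 6,7: B(y = x) vs C(y = x). RACE on y (W-W).
Steps 7,8: C(y = x) vs A(y = y * -1). RACE on y (W-W).
Steps 8,9: A(r=y,w=y) vs B(r=x,w=x). No conflict.
Steps 9,10: B(r=x,w=x) vs A(r=-,w=y). No conflict.
Steps 10,11: A(r=-,w=y) vs B(r=x,w=x). No conflict.
Steps 11,12: B(x = x + 2) vs C(x = x * 2). RACE on x (W-W).
First conflict at steps 1,2.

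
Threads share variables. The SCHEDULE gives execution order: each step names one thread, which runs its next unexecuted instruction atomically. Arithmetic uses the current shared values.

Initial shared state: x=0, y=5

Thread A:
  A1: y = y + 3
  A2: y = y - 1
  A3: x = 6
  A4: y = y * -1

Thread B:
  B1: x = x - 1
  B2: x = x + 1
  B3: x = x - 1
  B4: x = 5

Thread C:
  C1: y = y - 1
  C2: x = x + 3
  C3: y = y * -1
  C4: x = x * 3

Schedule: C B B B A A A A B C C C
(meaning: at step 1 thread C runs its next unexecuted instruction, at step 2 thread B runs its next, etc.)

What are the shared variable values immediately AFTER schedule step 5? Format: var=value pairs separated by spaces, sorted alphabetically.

Step 1: thread C executes C1 (y = y - 1). Shared: x=0 y=4. PCs: A@0 B@0 C@1
Step 2: thread B executes B1 (x = x - 1). Shared: x=-1 y=4. PCs: A@0 B@1 C@1
Step 3: thread B executes B2 (x = x + 1). Shared: x=0 y=4. PCs: A@0 B@2 C@1
Step 4: thread B executes B3 (x = x - 1). Shared: x=-1 y=4. PCs: A@0 B@3 C@1
Step 5: thread A executes A1 (y = y + 3). Shared: x=-1 y=7. PCs: A@1 B@3 C@1

Answer: x=-1 y=7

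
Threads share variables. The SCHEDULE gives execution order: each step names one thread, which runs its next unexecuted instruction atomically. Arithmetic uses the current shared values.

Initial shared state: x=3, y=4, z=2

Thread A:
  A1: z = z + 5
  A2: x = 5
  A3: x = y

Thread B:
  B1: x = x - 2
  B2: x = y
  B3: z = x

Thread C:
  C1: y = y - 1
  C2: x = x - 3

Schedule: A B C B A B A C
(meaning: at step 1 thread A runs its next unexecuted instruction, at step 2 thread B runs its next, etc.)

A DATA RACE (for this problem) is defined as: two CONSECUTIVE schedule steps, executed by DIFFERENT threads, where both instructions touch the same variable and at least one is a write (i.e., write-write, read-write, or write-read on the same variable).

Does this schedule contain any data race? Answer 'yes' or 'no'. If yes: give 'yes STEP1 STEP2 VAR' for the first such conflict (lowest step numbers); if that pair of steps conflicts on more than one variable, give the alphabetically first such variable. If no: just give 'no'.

Steps 1,2: A(r=z,w=z) vs B(r=x,w=x). No conflict.
Steps 2,3: B(r=x,w=x) vs C(r=y,w=y). No conflict.
Steps 3,4: C(y = y - 1) vs B(x = y). RACE on y (W-R).
Steps 4,5: B(x = y) vs A(x = 5). RACE on x (W-W).
Steps 5,6: A(x = 5) vs B(z = x). RACE on x (W-R).
Steps 6,7: B(z = x) vs A(x = y). RACE on x (R-W).
Steps 7,8: A(x = y) vs C(x = x - 3). RACE on x (W-W).
First conflict at steps 3,4.

Answer: yes 3 4 y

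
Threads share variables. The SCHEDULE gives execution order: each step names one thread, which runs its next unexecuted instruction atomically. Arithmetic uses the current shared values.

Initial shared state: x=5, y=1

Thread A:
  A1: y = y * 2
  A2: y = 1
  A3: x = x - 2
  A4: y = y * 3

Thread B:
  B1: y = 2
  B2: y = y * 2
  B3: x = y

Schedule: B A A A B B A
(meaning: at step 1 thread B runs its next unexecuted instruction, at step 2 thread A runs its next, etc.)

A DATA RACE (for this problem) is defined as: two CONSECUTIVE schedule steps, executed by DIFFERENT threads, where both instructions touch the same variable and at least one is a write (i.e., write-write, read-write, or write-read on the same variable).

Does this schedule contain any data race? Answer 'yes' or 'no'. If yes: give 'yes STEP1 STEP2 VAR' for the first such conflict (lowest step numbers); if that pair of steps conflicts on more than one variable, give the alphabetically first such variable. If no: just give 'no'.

Steps 1,2: B(y = 2) vs A(y = y * 2). RACE on y (W-W).
Steps 2,3: same thread (A). No race.
Steps 3,4: same thread (A). No race.
Steps 4,5: A(r=x,w=x) vs B(r=y,w=y). No conflict.
Steps 5,6: same thread (B). No race.
Steps 6,7: B(x = y) vs A(y = y * 3). RACE on y (R-W).
First conflict at steps 1,2.

Answer: yes 1 2 y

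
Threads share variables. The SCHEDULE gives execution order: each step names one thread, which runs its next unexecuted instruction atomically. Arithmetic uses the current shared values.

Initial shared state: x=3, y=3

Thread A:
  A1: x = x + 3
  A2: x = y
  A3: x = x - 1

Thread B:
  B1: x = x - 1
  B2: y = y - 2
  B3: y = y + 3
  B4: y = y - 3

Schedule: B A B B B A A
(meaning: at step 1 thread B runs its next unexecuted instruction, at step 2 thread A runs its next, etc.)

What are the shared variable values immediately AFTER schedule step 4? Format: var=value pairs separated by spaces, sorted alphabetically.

Answer: x=5 y=4

Derivation:
Step 1: thread B executes B1 (x = x - 1). Shared: x=2 y=3. PCs: A@0 B@1
Step 2: thread A executes A1 (x = x + 3). Shared: x=5 y=3. PCs: A@1 B@1
Step 3: thread B executes B2 (y = y - 2). Shared: x=5 y=1. PCs: A@1 B@2
Step 4: thread B executes B3 (y = y + 3). Shared: x=5 y=4. PCs: A@1 B@3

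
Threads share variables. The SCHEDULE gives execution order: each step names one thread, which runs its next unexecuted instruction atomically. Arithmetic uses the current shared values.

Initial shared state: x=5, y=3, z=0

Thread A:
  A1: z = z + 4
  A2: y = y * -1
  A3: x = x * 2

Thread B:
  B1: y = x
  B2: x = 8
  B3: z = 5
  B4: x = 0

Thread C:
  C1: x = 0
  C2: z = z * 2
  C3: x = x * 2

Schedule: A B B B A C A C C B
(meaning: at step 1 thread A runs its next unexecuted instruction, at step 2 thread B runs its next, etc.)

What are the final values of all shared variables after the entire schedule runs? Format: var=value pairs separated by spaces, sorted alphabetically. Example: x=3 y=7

Answer: x=0 y=-5 z=10

Derivation:
Step 1: thread A executes A1 (z = z + 4). Shared: x=5 y=3 z=4. PCs: A@1 B@0 C@0
Step 2: thread B executes B1 (y = x). Shared: x=5 y=5 z=4. PCs: A@1 B@1 C@0
Step 3: thread B executes B2 (x = 8). Shared: x=8 y=5 z=4. PCs: A@1 B@2 C@0
Step 4: thread B executes B3 (z = 5). Shared: x=8 y=5 z=5. PCs: A@1 B@3 C@0
Step 5: thread A executes A2 (y = y * -1). Shared: x=8 y=-5 z=5. PCs: A@2 B@3 C@0
Step 6: thread C executes C1 (x = 0). Shared: x=0 y=-5 z=5. PCs: A@2 B@3 C@1
Step 7: thread A executes A3 (x = x * 2). Shared: x=0 y=-5 z=5. PCs: A@3 B@3 C@1
Step 8: thread C executes C2 (z = z * 2). Shared: x=0 y=-5 z=10. PCs: A@3 B@3 C@2
Step 9: thread C executes C3 (x = x * 2). Shared: x=0 y=-5 z=10. PCs: A@3 B@3 C@3
Step 10: thread B executes B4 (x = 0). Shared: x=0 y=-5 z=10. PCs: A@3 B@4 C@3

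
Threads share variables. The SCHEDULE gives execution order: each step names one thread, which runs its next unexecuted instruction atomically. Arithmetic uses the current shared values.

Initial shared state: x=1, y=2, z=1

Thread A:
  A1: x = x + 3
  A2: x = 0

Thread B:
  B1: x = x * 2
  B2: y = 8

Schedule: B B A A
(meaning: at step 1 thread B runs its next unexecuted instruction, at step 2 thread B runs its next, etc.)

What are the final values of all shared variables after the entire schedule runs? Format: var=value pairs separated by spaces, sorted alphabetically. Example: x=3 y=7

Step 1: thread B executes B1 (x = x * 2). Shared: x=2 y=2 z=1. PCs: A@0 B@1
Step 2: thread B executes B2 (y = 8). Shared: x=2 y=8 z=1. PCs: A@0 B@2
Step 3: thread A executes A1 (x = x + 3). Shared: x=5 y=8 z=1. PCs: A@1 B@2
Step 4: thread A executes A2 (x = 0). Shared: x=0 y=8 z=1. PCs: A@2 B@2

Answer: x=0 y=8 z=1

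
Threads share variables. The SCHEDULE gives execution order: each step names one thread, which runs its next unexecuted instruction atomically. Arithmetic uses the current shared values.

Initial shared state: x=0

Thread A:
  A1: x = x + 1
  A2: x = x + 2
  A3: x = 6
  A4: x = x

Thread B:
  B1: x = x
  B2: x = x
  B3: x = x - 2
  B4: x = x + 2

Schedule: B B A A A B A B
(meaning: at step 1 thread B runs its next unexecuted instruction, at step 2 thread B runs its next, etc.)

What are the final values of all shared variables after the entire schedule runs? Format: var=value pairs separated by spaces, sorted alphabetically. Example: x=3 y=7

Step 1: thread B executes B1 (x = x). Shared: x=0. PCs: A@0 B@1
Step 2: thread B executes B2 (x = x). Shared: x=0. PCs: A@0 B@2
Step 3: thread A executes A1 (x = x + 1). Shared: x=1. PCs: A@1 B@2
Step 4: thread A executes A2 (x = x + 2). Shared: x=3. PCs: A@2 B@2
Step 5: thread A executes A3 (x = 6). Shared: x=6. PCs: A@3 B@2
Step 6: thread B executes B3 (x = x - 2). Shared: x=4. PCs: A@3 B@3
Step 7: thread A executes A4 (x = x). Shared: x=4. PCs: A@4 B@3
Step 8: thread B executes B4 (x = x + 2). Shared: x=6. PCs: A@4 B@4

Answer: x=6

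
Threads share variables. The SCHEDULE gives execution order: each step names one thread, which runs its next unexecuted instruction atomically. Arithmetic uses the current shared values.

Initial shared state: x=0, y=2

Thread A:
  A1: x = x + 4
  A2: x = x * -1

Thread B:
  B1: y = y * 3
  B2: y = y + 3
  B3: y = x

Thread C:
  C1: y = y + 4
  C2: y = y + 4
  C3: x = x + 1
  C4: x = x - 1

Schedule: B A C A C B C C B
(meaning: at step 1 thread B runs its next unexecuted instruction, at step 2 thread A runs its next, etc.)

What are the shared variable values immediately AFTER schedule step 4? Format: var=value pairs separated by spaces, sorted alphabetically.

Answer: x=-4 y=10

Derivation:
Step 1: thread B executes B1 (y = y * 3). Shared: x=0 y=6. PCs: A@0 B@1 C@0
Step 2: thread A executes A1 (x = x + 4). Shared: x=4 y=6. PCs: A@1 B@1 C@0
Step 3: thread C executes C1 (y = y + 4). Shared: x=4 y=10. PCs: A@1 B@1 C@1
Step 4: thread A executes A2 (x = x * -1). Shared: x=-4 y=10. PCs: A@2 B@1 C@1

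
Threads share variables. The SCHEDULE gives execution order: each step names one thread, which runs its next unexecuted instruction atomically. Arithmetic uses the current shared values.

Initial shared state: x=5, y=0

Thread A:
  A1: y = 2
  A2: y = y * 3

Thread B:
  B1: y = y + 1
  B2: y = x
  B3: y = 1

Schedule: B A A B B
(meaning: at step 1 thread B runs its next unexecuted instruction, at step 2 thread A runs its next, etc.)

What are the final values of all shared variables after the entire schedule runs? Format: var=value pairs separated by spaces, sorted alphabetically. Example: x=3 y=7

Answer: x=5 y=1

Derivation:
Step 1: thread B executes B1 (y = y + 1). Shared: x=5 y=1. PCs: A@0 B@1
Step 2: thread A executes A1 (y = 2). Shared: x=5 y=2. PCs: A@1 B@1
Step 3: thread A executes A2 (y = y * 3). Shared: x=5 y=6. PCs: A@2 B@1
Step 4: thread B executes B2 (y = x). Shared: x=5 y=5. PCs: A@2 B@2
Step 5: thread B executes B3 (y = 1). Shared: x=5 y=1. PCs: A@2 B@3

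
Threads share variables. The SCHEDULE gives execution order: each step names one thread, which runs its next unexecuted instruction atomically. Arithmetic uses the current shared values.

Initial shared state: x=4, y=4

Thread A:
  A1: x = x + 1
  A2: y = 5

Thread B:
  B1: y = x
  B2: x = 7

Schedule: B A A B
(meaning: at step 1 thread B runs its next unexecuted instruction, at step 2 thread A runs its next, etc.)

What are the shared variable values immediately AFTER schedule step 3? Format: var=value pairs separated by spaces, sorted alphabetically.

Step 1: thread B executes B1 (y = x). Shared: x=4 y=4. PCs: A@0 B@1
Step 2: thread A executes A1 (x = x + 1). Shared: x=5 y=4. PCs: A@1 B@1
Step 3: thread A executes A2 (y = 5). Shared: x=5 y=5. PCs: A@2 B@1

Answer: x=5 y=5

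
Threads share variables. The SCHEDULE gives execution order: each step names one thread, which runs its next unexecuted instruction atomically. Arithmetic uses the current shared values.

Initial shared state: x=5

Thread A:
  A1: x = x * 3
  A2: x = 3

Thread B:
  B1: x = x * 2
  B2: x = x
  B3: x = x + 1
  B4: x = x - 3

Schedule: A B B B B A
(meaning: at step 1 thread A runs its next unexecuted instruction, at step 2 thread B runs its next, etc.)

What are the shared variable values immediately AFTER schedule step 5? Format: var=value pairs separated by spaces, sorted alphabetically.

Step 1: thread A executes A1 (x = x * 3). Shared: x=15. PCs: A@1 B@0
Step 2: thread B executes B1 (x = x * 2). Shared: x=30. PCs: A@1 B@1
Step 3: thread B executes B2 (x = x). Shared: x=30. PCs: A@1 B@2
Step 4: thread B executes B3 (x = x + 1). Shared: x=31. PCs: A@1 B@3
Step 5: thread B executes B4 (x = x - 3). Shared: x=28. PCs: A@1 B@4

Answer: x=28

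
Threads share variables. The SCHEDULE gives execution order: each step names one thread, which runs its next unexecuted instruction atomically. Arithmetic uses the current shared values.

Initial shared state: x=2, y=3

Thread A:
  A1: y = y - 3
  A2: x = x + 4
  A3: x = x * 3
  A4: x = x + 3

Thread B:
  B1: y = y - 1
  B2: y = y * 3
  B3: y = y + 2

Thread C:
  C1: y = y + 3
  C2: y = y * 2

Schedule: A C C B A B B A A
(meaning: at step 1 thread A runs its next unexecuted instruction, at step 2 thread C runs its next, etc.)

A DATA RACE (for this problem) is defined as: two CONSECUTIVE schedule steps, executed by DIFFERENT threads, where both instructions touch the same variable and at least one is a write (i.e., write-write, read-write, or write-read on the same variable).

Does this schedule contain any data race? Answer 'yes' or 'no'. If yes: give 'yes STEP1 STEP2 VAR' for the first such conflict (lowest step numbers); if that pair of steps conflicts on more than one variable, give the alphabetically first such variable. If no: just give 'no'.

Answer: yes 1 2 y

Derivation:
Steps 1,2: A(y = y - 3) vs C(y = y + 3). RACE on y (W-W).
Steps 2,3: same thread (C). No race.
Steps 3,4: C(y = y * 2) vs B(y = y - 1). RACE on y (W-W).
Steps 4,5: B(r=y,w=y) vs A(r=x,w=x). No conflict.
Steps 5,6: A(r=x,w=x) vs B(r=y,w=y). No conflict.
Steps 6,7: same thread (B). No race.
Steps 7,8: B(r=y,w=y) vs A(r=x,w=x). No conflict.
Steps 8,9: same thread (A). No race.
First conflict at steps 1,2.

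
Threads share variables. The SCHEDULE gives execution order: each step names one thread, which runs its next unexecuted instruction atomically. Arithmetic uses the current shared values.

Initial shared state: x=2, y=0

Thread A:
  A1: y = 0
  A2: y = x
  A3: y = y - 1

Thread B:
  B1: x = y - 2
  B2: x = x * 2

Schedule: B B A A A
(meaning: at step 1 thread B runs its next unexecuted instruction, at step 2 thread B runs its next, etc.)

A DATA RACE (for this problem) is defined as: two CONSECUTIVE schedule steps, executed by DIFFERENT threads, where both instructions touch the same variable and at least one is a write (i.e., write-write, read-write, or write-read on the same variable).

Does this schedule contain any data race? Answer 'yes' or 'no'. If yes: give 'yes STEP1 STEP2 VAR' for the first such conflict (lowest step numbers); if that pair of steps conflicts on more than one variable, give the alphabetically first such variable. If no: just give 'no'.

Steps 1,2: same thread (B). No race.
Steps 2,3: B(r=x,w=x) vs A(r=-,w=y). No conflict.
Steps 3,4: same thread (A). No race.
Steps 4,5: same thread (A). No race.

Answer: no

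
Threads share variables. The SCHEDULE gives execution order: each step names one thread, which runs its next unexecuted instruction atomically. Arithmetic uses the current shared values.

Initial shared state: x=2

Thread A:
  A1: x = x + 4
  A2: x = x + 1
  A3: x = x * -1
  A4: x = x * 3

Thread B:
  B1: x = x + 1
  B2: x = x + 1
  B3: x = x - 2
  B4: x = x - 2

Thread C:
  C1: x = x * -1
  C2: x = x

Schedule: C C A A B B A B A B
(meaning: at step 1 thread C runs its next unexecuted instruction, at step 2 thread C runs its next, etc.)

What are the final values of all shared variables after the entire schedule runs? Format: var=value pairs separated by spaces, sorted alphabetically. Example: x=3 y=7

Step 1: thread C executes C1 (x = x * -1). Shared: x=-2. PCs: A@0 B@0 C@1
Step 2: thread C executes C2 (x = x). Shared: x=-2. PCs: A@0 B@0 C@2
Step 3: thread A executes A1 (x = x + 4). Shared: x=2. PCs: A@1 B@0 C@2
Step 4: thread A executes A2 (x = x + 1). Shared: x=3. PCs: A@2 B@0 C@2
Step 5: thread B executes B1 (x = x + 1). Shared: x=4. PCs: A@2 B@1 C@2
Step 6: thread B executes B2 (x = x + 1). Shared: x=5. PCs: A@2 B@2 C@2
Step 7: thread A executes A3 (x = x * -1). Shared: x=-5. PCs: A@3 B@2 C@2
Step 8: thread B executes B3 (x = x - 2). Shared: x=-7. PCs: A@3 B@3 C@2
Step 9: thread A executes A4 (x = x * 3). Shared: x=-21. PCs: A@4 B@3 C@2
Step 10: thread B executes B4 (x = x - 2). Shared: x=-23. PCs: A@4 B@4 C@2

Answer: x=-23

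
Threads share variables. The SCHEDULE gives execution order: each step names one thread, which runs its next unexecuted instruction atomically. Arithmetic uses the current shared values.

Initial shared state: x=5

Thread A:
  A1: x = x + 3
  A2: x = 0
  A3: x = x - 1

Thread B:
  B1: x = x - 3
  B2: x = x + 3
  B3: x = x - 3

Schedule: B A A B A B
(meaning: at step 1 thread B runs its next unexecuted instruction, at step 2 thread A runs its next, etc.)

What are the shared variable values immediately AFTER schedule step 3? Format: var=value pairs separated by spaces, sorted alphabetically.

Answer: x=0

Derivation:
Step 1: thread B executes B1 (x = x - 3). Shared: x=2. PCs: A@0 B@1
Step 2: thread A executes A1 (x = x + 3). Shared: x=5. PCs: A@1 B@1
Step 3: thread A executes A2 (x = 0). Shared: x=0. PCs: A@2 B@1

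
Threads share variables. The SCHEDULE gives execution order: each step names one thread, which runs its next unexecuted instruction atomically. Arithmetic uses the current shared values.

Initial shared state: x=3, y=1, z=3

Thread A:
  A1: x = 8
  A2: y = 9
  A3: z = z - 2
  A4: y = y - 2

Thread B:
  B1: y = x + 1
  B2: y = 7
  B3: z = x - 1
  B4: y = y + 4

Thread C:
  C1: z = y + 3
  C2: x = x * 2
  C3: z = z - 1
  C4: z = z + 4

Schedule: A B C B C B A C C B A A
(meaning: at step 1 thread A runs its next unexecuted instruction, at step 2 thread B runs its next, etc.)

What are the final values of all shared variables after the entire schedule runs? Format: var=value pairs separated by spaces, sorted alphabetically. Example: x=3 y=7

Answer: x=16 y=11 z=16

Derivation:
Step 1: thread A executes A1 (x = 8). Shared: x=8 y=1 z=3. PCs: A@1 B@0 C@0
Step 2: thread B executes B1 (y = x + 1). Shared: x=8 y=9 z=3. PCs: A@1 B@1 C@0
Step 3: thread C executes C1 (z = y + 3). Shared: x=8 y=9 z=12. PCs: A@1 B@1 C@1
Step 4: thread B executes B2 (y = 7). Shared: x=8 y=7 z=12. PCs: A@1 B@2 C@1
Step 5: thread C executes C2 (x = x * 2). Shared: x=16 y=7 z=12. PCs: A@1 B@2 C@2
Step 6: thread B executes B3 (z = x - 1). Shared: x=16 y=7 z=15. PCs: A@1 B@3 C@2
Step 7: thread A executes A2 (y = 9). Shared: x=16 y=9 z=15. PCs: A@2 B@3 C@2
Step 8: thread C executes C3 (z = z - 1). Shared: x=16 y=9 z=14. PCs: A@2 B@3 C@3
Step 9: thread C executes C4 (z = z + 4). Shared: x=16 y=9 z=18. PCs: A@2 B@3 C@4
Step 10: thread B executes B4 (y = y + 4). Shared: x=16 y=13 z=18. PCs: A@2 B@4 C@4
Step 11: thread A executes A3 (z = z - 2). Shared: x=16 y=13 z=16. PCs: A@3 B@4 C@4
Step 12: thread A executes A4 (y = y - 2). Shared: x=16 y=11 z=16. PCs: A@4 B@4 C@4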